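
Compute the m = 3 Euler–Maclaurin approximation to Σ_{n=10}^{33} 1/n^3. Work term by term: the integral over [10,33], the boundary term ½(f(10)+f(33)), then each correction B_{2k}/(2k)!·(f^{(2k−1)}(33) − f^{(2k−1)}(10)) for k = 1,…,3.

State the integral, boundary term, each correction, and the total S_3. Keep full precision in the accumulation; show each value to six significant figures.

Integral: ∫_10^33 1/x^3 dx = 0.00454086.
Endpoint term: (f(10) + f(33))/2 = (0.00100000 + 2.78265e-05)/2 = 0.000513913.
Running total after boundary: 0.00505478.
Order-1 term: 1/12 · (-2.52968e-06 − (-0.000300000)) = 2.47892e-05.
Running total after k=1: 0.00507957.
Order-2 term: −1/720 · (-4.64588e-08 − (-6.00000e-05)) = -8.32688e-08.
Running total after k=2: 0.00507948.
Order-3 term: 1/30240 · (-1.79180e-09 − (-2.52000e-05)) = 8.33274e-10.

S_3 ≈ 0.00507948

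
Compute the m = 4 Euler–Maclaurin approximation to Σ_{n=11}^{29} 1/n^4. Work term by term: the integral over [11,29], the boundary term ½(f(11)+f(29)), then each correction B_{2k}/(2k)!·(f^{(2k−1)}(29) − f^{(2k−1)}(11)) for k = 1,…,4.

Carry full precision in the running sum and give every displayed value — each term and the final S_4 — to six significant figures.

∫_11^29 1/x^4 dx evaluates to 0.000236771.
Endpoint term: (f(11) + f(29))/2 = (6.83013e-05 + 1.41387e-06)/2 = 3.48576e-05.
Running total after boundary: 0.000271629.
Order-1 term: 1/12 · (-1.95016e-07 − (-2.48369e-05)) = 2.05349e-06.
Running total after k=1: 0.000273682.
Order-2 term: −1/720 · (-6.95657e-09 − (-6.15790e-06)) = -8.54297e-09.
Running total after k=2: 0.000273673.
Order-3 term: 1/30240 · (-4.63220e-10 − (-2.84994e-06)) = 9.42286e-11.
Running total after k=3: 0.000273674.
Order-4 term: −1/1209600 · (-4.95717e-11 − (-2.11979e-06)) = -1.75243e-12.

S_4 ≈ 0.000273674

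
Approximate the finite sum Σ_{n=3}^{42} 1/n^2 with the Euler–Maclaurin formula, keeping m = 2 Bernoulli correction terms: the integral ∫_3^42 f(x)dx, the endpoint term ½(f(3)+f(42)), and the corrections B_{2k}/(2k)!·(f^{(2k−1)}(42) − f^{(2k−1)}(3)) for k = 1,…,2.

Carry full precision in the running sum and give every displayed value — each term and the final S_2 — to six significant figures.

S_2 ≈ 0.371396

Integral: ∫_3^42 1/x^2 dx = 0.309524.
Endpoint term: (f(3) + f(42))/2 = (0.111111 + 0.000566893)/2 = 0.0558390.
Integral + boundary = 0.365363.
Order-1 term: 1/12 · (-2.69949e-05 − (-0.0740741)) = 0.00617059.
After k=1: 0.371533.
Order-2 term: −1/720 · (-1.83639e-07 − (-0.0987654)) = -0.000137174.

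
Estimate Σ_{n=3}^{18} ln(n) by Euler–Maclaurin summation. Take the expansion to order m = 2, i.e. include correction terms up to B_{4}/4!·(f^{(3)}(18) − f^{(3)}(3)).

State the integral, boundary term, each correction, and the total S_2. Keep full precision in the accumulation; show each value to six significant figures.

S_2 ≈ 35.7023

The integral term ∫_3^18 ln(x) dx = 33.7309.
Endpoint term: (f(3) + f(18))/2 = (1.09861 + 2.89037)/2 = 1.99449.
Integral + boundary = 35.7253.
Order-1 term: 1/12 · (0.0555556 − 0.333333) = -0.0231481.
Running total after k=1: 35.7022.
Order-2 term: −1/720 · (0.000342936 − 0.0740741) = 0.000102404.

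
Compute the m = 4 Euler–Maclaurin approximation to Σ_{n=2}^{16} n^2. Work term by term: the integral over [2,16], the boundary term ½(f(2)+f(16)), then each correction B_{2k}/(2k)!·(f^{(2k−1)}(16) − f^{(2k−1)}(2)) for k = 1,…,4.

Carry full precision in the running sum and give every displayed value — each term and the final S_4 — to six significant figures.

The integral term ∫_2^16 x^2 dx = 1362.67.
Endpoint term: (f(2) + f(16))/2 = (4.00000 + 256.000)/2 = 130.000.
So far: 1492.67.
Correction k=1: B_{2}/2! · (f^{(1)}(16) − f^{(1)}(2)) = 1/12 · (32.0000 − 4.00000) = 2.33333.
Running total after k=1: 1495.00.
Correction k=2: B_{4}/4! · (f^{(3)}(16) − f^{(3)}(2)) = −1/720 · (0.00000 − 0.00000) = 0.00000.
Running total after k=2: 1495.00.
Correction k=3: B_{6}/6! · (f^{(5)}(16) − f^{(5)}(2)) = 1/30240 · (0.00000 − 0.00000) = 0.00000.
Running total after k=3: 1495.00.
Correction k=4: B_{8}/8! · (f^{(7)}(16) − f^{(7)}(2)) = −1/1209600 · (0.00000 − 0.00000) = 0.00000.

S_4 ≈ 1495.00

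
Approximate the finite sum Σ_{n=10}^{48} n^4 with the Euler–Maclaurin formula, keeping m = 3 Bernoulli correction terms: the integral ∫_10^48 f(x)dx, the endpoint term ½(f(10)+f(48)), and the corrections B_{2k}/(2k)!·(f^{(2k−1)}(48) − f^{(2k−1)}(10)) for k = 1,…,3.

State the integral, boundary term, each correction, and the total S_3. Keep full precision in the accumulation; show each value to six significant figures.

∫_10^48 x^4 dx evaluates to 5.09408e+07.
½[f(10) + f(48)] = ½[10000.0 + 5.30842e+06] = 2.65921e+06.
So far: 5.36000e+07.
k=1: B_{2}/(2)! × [f^{(1)}(48) − f^{(1)}(10)] = 1/12 × (442368 − 4000.00) = 36530.7.
Running total after k=1: 5.36365e+07.
k=2: B_{4}/(4)! × [f^{(3)}(48) − f^{(3)}(10)] = −1/720 × (1152.00 − 240.000) = -1.26667.
Running total after k=2: 5.36365e+07.
k=3: B_{6}/(6)! × [f^{(5)}(48) − f^{(5)}(10)] = 1/30240 × (0.00000 − 0.00000) = 0.00000.

S_3 ≈ 5.36365e+07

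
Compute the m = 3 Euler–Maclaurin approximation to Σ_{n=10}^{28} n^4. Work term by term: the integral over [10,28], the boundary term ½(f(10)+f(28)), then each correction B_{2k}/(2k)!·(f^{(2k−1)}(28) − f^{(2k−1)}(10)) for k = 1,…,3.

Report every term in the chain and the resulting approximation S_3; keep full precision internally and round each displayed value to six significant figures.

S_3 ≈ 3.74138e+06

∫_10^28 x^4 dx evaluates to 3.42207e+06.
Endpoint term: (f(10) + f(28))/2 = (10000.0 + 614656)/2 = 312328.
So far: 3.73440e+06.
Order-1 term: 1/12 · (87808.0 − 4000.00) = 6984.00.
Running total after k=1: 3.74139e+06.
Order-2 term: −1/720 · (672.000 − 240.000) = -0.600000.
Running total after k=2: 3.74138e+06.
Order-3 term: 1/30240 · (0.00000 − 0.00000) = 0.00000.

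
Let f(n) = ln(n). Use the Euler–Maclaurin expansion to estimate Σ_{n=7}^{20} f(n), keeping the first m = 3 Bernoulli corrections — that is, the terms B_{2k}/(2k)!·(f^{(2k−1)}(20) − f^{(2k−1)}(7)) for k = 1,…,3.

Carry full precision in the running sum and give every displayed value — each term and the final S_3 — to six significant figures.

S_3 ≈ 35.7564

∫_7^20 ln(x) dx evaluates to 33.2933.
½[f(7) + f(20)] = ½[1.94591 + 2.99573] = 2.47082.
Integral + boundary = 35.7641.
Order-1 term: 1/12 · (0.0500000 − 0.142857) = -0.00773810.
After k=1: 35.7564.
Order-2 term: −1/720 · (0.000250000 − 0.00583090) = 7.75126e-06.
After k=2: 35.7564.
Order-3 term: 1/30240 · (7.50000e-06 − 0.00142798) = -4.69734e-08.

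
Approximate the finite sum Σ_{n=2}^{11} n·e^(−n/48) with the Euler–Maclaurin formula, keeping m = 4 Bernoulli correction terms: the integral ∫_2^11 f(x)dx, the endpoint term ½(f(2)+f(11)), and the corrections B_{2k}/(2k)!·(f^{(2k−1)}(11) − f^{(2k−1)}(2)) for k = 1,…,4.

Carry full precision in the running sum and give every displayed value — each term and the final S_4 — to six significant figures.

Integral: ∫_2^11 x·e^(−x/48) dx = 50.0597.
Boundary: ½(f(2) + f(11)) = ½(1.91838 + 8.74716) = 5.33277.
Integral + boundary = 55.3924.
Correction k=1: B_{2}/2! · (f^{(1)}(11) − f^{(1)}(2)) = 1/12 · (0.612964 − 0.919223) = -0.0255216.
Running total after k=1: 55.3669.
Correction k=2: B_{4}/4! · (f^{(3)}(11) − f^{(3)}(2)) = −1/720 · (0.000956318 − 0.00123160) = 3.82334e-07.
Running total after k=2: 55.3669.
Correction k=3: B_{6}/6! · (f^{(5)}(11) − f^{(5)}(2)) = 1/30240 · (7.14667e-07 − 8.95932e-07) = -5.99423e-12.
Running total after k=3: 55.3669.
Correction k=4: B_{8}/8! · (f^{(7)}(11) − f^{(7)}(2)) = −1/1209600 · (4.40219e-10 − 5.45710e-10) = 8.72117e-17.

S_4 ≈ 55.3669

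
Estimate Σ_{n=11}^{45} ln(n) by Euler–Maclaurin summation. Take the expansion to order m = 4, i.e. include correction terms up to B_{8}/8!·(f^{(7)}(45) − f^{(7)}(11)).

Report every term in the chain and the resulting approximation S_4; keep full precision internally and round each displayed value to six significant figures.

S_4 ≈ 114.020

Integral: ∫_11^45 ln(x) dx = 110.923.
½[f(11) + f(45)] = ½[2.39790 + 3.80666] = 3.10228.
So far: 114.025.
k=1: B_{2}/(2)! × [f^{(1)}(45) − f^{(1)}(11)] = 1/12 × (0.0222222 − 0.0909091) = -0.00572391.
Partial sum through k=1: 114.020.
k=2: B_{4}/(4)! × [f^{(3)}(45) − f^{(3)}(11)] = −1/720 × (2.19479e-05 − 0.00150263) = 2.05650e-06.
Partial sum through k=2: 114.020.
k=3: B_{6}/(6)! × [f^{(5)}(45) − f^{(5)}(11)] = 1/30240 × (1.30061e-07 − 0.000149021) = -4.92365e-09.
Partial sum through k=3: 114.020.
k=4: B_{8}/(8)! × [f^{(7)}(45) − f^{(7)}(11)] = −1/1209600 × (1.92684e-09 − 3.69474e-05) = 3.05435e-11.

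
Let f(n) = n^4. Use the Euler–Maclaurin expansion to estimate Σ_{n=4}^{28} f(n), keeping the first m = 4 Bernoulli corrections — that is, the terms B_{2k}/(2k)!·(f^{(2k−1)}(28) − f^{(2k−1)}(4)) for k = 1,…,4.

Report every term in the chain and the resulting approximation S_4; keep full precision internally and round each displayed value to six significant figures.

S_4 ≈ 3.75662e+06

Integral: ∫_4^28 x^4 dx = 3.44187e+06.
Endpoint term: (f(4) + f(28))/2 = (256.000 + 614656)/2 = 307456.
Integral + boundary = 3.74932e+06.
Order-1 term: 1/12 · (87808.0 − 256.000) = 7296.00.
Partial sum through k=1: 3.75662e+06.
Order-2 term: −1/720 · (672.000 − 96.0000) = -0.800000.
Partial sum through k=2: 3.75662e+06.
Order-3 term: 1/30240 · (0.00000 − 0.00000) = 0.00000.
Partial sum through k=3: 3.75662e+06.
Order-4 term: −1/1209600 · (0.00000 − 0.00000) = 0.00000.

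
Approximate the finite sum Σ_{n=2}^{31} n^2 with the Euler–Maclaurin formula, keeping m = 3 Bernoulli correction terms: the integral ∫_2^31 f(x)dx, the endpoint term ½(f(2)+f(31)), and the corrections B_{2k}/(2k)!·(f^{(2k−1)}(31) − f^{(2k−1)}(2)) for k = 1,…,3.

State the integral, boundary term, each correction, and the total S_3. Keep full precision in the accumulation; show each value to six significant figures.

Integral: ∫_2^31 x^2 dx = 9927.67.
Boundary: ½(f(2) + f(31)) = ½(4.00000 + 961.000) = 482.500.
Running total after boundary: 10410.2.
Order-1 term: 1/12 · (62.0000 − 4.00000) = 4.83333.
After k=1: 10415.0.
Order-2 term: −1/720 · (0.00000 − 0.00000) = 0.00000.
After k=2: 10415.0.
Order-3 term: 1/30240 · (0.00000 − 0.00000) = 0.00000.

S_3 ≈ 10415.0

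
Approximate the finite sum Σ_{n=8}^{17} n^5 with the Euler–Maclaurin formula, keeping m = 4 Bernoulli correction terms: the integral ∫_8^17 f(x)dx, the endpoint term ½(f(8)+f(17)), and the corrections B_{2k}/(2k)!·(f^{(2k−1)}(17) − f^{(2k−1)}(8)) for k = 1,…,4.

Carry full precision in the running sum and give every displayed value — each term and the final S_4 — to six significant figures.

S_4 ≈ 4.73862e+06

Integral: ∫_8^17 x^5 dx = 3.97924e+06.
Boundary: ½(f(8) + f(17)) = ½(32768.0 + 1.41986e+06) = 726312.
Running total after boundary: 4.70555e+06.
Order-1 term: 1/12 · (417605 − 20480.0) = 33093.8.
Running total after k=1: 4.73864e+06.
Order-2 term: −1/720 · (17340.0 − 3840.00) = -18.7500.
Running total after k=2: 4.73862e+06.
Order-3 term: 1/30240 · (120.000 − 120.000) = 0.00000.
Running total after k=3: 4.73862e+06.
Order-4 term: −1/1209600 · (0.00000 − 0.00000) = 0.00000.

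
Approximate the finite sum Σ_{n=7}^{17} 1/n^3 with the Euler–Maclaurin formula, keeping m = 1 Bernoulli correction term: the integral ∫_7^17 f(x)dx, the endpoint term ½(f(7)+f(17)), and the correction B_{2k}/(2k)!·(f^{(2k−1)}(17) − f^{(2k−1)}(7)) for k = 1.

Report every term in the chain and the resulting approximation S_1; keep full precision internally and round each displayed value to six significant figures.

Integral: ∫_7^17 1/x^3 dx = 0.00847398.
½[f(7) + f(17)] = ½[0.00291545 + 0.000203542] = 0.00155950.
Running total after boundary: 0.0100335.
Correction k=1: B_{2}/2! · (f^{(1)}(17) − f^{(1)}(7)) = 1/12 · (-3.59191e-05 − (-0.00124948)) = 0.000101130.

S_1 ≈ 0.0101346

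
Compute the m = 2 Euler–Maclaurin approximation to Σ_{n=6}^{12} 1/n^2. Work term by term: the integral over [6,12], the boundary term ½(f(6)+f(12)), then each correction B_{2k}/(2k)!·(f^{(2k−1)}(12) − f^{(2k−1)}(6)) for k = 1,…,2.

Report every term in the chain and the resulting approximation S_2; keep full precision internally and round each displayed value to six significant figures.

S_2 ≈ 0.101365

∫_6^12 1/x^2 dx evaluates to 0.0833333.
Endpoint term: (f(6) + f(12))/2 = (0.0277778 + 0.00694444)/2 = 0.0173611.
So far: 0.100694.
k=1: B_{2}/(2)! × [f^{(1)}(12) − f^{(1)}(6)] = 1/12 × (-0.00115741 − (-0.00925926)) = 0.000675154.
Partial sum through k=1: 0.101370.
k=2: B_{4}/(4)! × [f^{(3)}(12) − f^{(3)}(6)] = −1/720 × (-9.64506e-05 − (-0.00308642)) = -4.15273e-06.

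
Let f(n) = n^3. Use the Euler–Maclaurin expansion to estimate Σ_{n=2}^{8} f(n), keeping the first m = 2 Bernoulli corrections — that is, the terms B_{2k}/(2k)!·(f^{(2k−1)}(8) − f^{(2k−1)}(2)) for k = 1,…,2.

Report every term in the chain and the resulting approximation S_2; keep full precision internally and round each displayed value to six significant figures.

∫_2^8 x^3 dx evaluates to 1020.00.
½[f(2) + f(8)] = ½[8.00000 + 512.000] = 260.000.
Integral + boundary = 1280.00.
Order-1 term: 1/12 · (192.000 − 12.0000) = 15.0000.
Running total after k=1: 1295.00.
Order-2 term: −1/720 · (6.00000 − 6.00000) = 0.00000.

S_2 ≈ 1295.00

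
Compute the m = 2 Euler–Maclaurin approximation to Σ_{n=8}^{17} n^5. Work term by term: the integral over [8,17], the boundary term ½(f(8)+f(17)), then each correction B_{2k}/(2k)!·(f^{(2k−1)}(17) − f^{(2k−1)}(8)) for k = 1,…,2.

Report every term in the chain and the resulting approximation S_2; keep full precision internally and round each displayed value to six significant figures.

Integral: ∫_8^17 x^5 dx = 3.97924e+06.
Endpoint term: (f(8) + f(17))/2 = (32768.0 + 1.41986e+06)/2 = 726312.
Integral + boundary = 4.70555e+06.
Order-1 term: 1/12 · (417605 − 20480.0) = 33093.8.
Partial sum through k=1: 4.73864e+06.
Order-2 term: −1/720 · (17340.0 − 3840.00) = -18.7500.

S_2 ≈ 4.73862e+06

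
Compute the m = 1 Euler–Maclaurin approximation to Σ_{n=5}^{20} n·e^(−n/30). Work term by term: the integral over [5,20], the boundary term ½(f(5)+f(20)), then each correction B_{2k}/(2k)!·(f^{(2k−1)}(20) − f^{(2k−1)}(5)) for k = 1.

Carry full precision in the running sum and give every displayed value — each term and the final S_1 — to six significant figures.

Integral: ∫_5^20 x·e^(−x/30) dx = 118.680.
½[f(5) + f(20)] = ½[4.23241 + 10.2683] = 7.25038.
Running total after boundary: 125.931.
Correction k=1: B_{2}/2! · (f^{(1)}(20) − f^{(1)}(5)) = 1/12 · (0.171139 − 0.705401) = -0.0445219.

S_1 ≈ 125.886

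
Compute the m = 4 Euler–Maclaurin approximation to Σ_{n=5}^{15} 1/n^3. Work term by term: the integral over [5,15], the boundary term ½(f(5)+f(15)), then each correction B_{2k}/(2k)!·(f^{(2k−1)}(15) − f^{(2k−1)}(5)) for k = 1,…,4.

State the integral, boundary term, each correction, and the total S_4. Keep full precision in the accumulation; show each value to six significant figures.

S_4 ≈ 0.0223159

Integral: ∫_5^15 1/x^3 dx = 0.0177778.
Endpoint term: (f(5) + f(15))/2 = (0.00800000 + 0.000296296)/2 = 0.00414815.
So far: 0.0219259.
Correction k=1: B_{2}/2! · (f^{(1)}(15) − f^{(1)}(5)) = 1/12 · (-5.92593e-05 − (-0.00480000)) = 0.000395062.
After k=1: 0.0223210.
Correction k=2: B_{4}/4! · (f^{(3)}(15) − f^{(3)}(5)) = −1/720 · (-5.26749e-06 − (-0.00384000)) = -5.32602e-06.
After k=2: 0.0223157.
Correction k=3: B_{6}/6! · (f^{(5)}(15) − f^{(5)}(5)) = 1/30240 · (-9.83265e-07 − (-0.00645120)) = 2.13301e-07.
After k=3: 0.0223159.
Correction k=4: B_{8}/8! · (f^{(7)}(15) − f^{(7)}(5)) = −1/1209600 · (-3.14645e-07 − (-0.0185795)) = -1.53597e-08.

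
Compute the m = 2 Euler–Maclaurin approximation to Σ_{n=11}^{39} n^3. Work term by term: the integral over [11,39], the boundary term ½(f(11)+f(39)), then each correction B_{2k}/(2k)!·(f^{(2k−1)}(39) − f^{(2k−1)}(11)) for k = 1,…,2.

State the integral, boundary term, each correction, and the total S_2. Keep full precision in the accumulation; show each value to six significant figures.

Integral: ∫_11^39 x^3 dx = 574700.
Endpoint term: (f(11) + f(39))/2 = (1331.00 + 59319.0)/2 = 30325.0.
Integral + boundary = 605025.
Correction k=1: B_{2}/2! · (f^{(1)}(39) − f^{(1)}(11)) = 1/12 · (4563.00 − 363.000) = 350.000.
Running total after k=1: 605375.
Correction k=2: B_{4}/4! · (f^{(3)}(39) − f^{(3)}(11)) = −1/720 · (6.00000 − 6.00000) = 0.00000.

S_2 ≈ 605375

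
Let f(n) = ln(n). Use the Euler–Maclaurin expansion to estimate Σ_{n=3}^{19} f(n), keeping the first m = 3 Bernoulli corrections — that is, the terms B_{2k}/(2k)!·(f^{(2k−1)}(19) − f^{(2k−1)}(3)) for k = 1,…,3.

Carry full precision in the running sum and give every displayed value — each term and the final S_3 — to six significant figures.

The integral term ∫_3^19 ln(x) dx = 36.6485.
Endpoint term: (f(3) + f(19))/2 = (1.09861 + 2.94444)/2 = 2.02153.
Integral + boundary = 38.6700.
Order-1 term: 1/12 · (0.0526316 − 0.333333) = -0.0233918.
Running total after k=1: 38.6466.
Order-2 term: −1/720 · (0.000291588 − 0.0740741) = 0.000102476.
Running total after k=2: 38.6467.
Order-3 term: 1/30240 · (9.69267e-06 − 0.0987654) = -3.26573e-06.

S_3 ≈ 38.6467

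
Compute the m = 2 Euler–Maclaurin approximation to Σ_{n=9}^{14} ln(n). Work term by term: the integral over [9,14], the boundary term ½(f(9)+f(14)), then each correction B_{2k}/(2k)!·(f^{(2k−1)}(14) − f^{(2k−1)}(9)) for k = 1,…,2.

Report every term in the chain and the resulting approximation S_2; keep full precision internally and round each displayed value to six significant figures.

The integral term ∫_9^14 ln(x) dx = 12.1718.
½[f(9) + f(14)] = ½[2.19722 + 2.63906] = 2.41814.
Integral + boundary = 14.5899.
Correction k=1: B_{2}/2! · (f^{(1)}(14) − f^{(1)}(9)) = 1/12 · (0.0714286 − 0.111111) = -0.00330688.
Running total after k=1: 14.5866.
Correction k=2: B_{4}/4! · (f^{(3)}(14) − f^{(3)}(9)) = −1/720 · (0.000728863 − 0.00274348) = 2.79809e-06.

S_2 ≈ 14.5866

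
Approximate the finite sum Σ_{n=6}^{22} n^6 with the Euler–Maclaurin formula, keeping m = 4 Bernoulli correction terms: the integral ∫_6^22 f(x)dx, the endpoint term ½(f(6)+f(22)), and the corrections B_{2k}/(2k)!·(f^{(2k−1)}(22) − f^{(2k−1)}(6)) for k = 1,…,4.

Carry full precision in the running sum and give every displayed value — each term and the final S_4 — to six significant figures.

S_4 ≈ 4.15581e+08

The integral term ∫_6^22 x^6 dx = 3.56297e+08.
½[f(6) + f(22)] = ½[46656.0 + 1.13380e+08] = 5.67133e+07.
Integral + boundary = 4.13010e+08.
k=1: B_{2}/(2)! × [f^{(1)}(22) − f^{(1)}(6)] = 1/12 × (3.09218e+07 − 46656.0) = 2.57293e+06.
Running total after k=1: 4.15583e+08.
k=2: B_{4}/(4)! × [f^{(3)}(22) − f^{(3)}(6)] = −1/720 × (1.27776e+06 − 25920.0) = -1738.67.
Running total after k=2: 4.15581e+08.
k=3: B_{6}/(6)! × [f^{(5)}(22) − f^{(5)}(6)] = 1/30240 × (15840.0 − 4320.00) = 0.380952.
Running total after k=3: 4.15581e+08.
k=4: B_{8}/(8)! × [f^{(7)}(22) − f^{(7)}(6)] = −1/1209600 × (0.00000 − 0.00000) = 0.00000.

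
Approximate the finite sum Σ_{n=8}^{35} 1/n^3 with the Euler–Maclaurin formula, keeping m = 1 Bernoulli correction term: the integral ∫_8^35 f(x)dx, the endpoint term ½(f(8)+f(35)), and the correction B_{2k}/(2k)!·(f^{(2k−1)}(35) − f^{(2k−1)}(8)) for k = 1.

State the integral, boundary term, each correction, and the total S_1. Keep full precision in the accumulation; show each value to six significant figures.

∫_8^35 1/x^3 dx evaluates to 0.00740434.
Boundary: ½(f(8) + f(35)) = ½(0.00195312 + 2.33236e-05) = 0.000988224.
Integral + boundary = 0.00839256.
k=1: B_{2}/(2)! × [f^{(1)}(35) − f^{(1)}(8)] = 1/12 × (-1.99917e-06 − (-0.000732422)) = 6.08686e-05.

S_1 ≈ 0.00845343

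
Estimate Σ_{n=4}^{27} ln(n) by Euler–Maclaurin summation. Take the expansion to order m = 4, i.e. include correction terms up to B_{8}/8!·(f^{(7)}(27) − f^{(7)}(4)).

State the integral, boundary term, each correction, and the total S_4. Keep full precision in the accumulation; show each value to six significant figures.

∫_4^27 ln(x) dx evaluates to 60.4424.
Endpoint term: (f(4) + f(27))/2 = (1.38629 + 3.29584)/2 = 2.34107.
Integral + boundary = 62.7835.
Correction k=1: B_{2}/2! · (f^{(1)}(27) − f^{(1)}(4)) = 1/12 · (0.0370370 − 0.250000) = -0.0177469.
Partial sum through k=1: 62.7657.
Correction k=2: B_{4}/4! · (f^{(3)}(27) − f^{(3)}(4)) = −1/720 · (0.000101611 − 0.0312500) = 4.32617e-05.
Partial sum through k=2: 62.7658.
Correction k=3: B_{6}/6! · (f^{(5)}(27) − f^{(5)}(4)) = 1/30240 · (1.67260e-06 − 0.0234375) = -7.74994e-07.
Partial sum through k=3: 62.7658.
Correction k=4: B_{8}/8! · (f^{(7)}(27) − f^{(7)}(4)) = −1/1209600 · (6.88313e-08 − 0.0439453) = 3.63304e-08.

S_4 ≈ 62.7658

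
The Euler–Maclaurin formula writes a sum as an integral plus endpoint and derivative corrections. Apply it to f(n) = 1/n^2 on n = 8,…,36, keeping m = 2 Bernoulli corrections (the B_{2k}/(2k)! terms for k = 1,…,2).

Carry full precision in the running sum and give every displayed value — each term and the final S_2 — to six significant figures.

The integral term ∫_8^36 1/x^2 dx = 0.0972222.
Boundary: ½(f(8) + f(36)) = ½(0.0156250 + 0.000771605) = 0.00819830.
Running total after boundary: 0.105421.
Order-1 term: 1/12 · (-4.28669e-05 − (-0.00390625)) = 0.000321949.
Partial sum through k=1: 0.105742.
Order-2 term: −1/720 · (-3.96916e-07 − (-0.000732422)) = -1.01670e-06.

S_2 ≈ 0.105741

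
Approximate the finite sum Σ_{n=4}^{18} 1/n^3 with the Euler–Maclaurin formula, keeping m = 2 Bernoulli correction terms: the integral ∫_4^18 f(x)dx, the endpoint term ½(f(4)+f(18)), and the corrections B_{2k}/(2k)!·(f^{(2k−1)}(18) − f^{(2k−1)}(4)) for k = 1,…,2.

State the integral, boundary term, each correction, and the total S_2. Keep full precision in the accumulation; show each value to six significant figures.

S_2 ≈ 0.0385589

The integral term ∫_4^18 1/x^3 dx = 0.0297068.
Boundary: ½(f(4) + f(18)) = ½(0.0156250 + 0.000171468) = 0.00789823.
Running total after boundary: 0.0376050.
Correction k=1: B_{2}/2! · (f^{(1)}(18) − f^{(1)}(4)) = 1/12 · (-2.85780e-05 − (-0.0117188)) = 0.000974181.
After k=1: 0.0385792.
Correction k=2: B_{4}/4! · (f^{(3)}(18) − f^{(3)}(4)) = −1/720 · (-1.76407e-06 − (-0.0146484)) = -2.03426e-05.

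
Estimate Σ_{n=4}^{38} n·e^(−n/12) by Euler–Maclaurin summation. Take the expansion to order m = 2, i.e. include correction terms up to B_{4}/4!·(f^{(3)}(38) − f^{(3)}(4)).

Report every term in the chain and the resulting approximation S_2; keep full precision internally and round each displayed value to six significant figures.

The integral term ∫_4^38 x·e^(−x/12) dx = 112.288.
½[f(4) + f(38)] = ½[2.86613 + 1.60147] = 2.23380.
Integral + boundary = 114.522.
k=1: B_{2}/(2)! × [f^{(1)}(38) − f^{(1)}(4)] = 1/12 × (-0.0913117 − 0.477688) = -0.0474166.
Partial sum through k=1: 114.474.
k=2: B_{4}/(4)! × [f^{(3)}(38) − f^{(3)}(4)] = −1/720 × (-4.87776e-05 − 0.0132691) = 1.84970e-05.

S_2 ≈ 114.474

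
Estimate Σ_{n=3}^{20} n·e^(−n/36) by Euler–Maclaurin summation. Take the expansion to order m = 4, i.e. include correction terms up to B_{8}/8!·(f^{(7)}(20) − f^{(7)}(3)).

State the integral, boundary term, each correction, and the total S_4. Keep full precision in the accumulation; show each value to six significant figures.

S_4 ≈ 142.124

Integral: ∫_3^20 x·e^(−x/36) dx = 135.055.
½[f(3) + f(20)] = ½[2.76013 + 11.4751] = 7.11760.
Integral + boundary = 142.173.
k=1: B_{2}/(2)! × [f^{(1)}(20) − f^{(1)}(3)] = 1/12 × (0.255002 − 0.843374) = -0.0490310.
Running total after k=1: 142.124.
k=2: B_{4}/(4)! × [f^{(3)}(20) − f^{(3)}(3)] = −1/720 × (0.00108218 − 0.00207057) = 1.37277e-06.
Running total after k=2: 142.124.
k=3: B_{6}/(6)! × [f^{(5)}(20) − f^{(5)}(3)] = 1/30240 × (1.51821e-06 − 2.69321e-06) = -3.88556e-11.
Running total after k=3: 142.124.
k=4: B_{8}/(8)! × [f^{(7)}(20) − f^{(7)}(3)] = −1/1209600 × (1.69862e-09 − 2.92342e-09) = 1.01256e-15.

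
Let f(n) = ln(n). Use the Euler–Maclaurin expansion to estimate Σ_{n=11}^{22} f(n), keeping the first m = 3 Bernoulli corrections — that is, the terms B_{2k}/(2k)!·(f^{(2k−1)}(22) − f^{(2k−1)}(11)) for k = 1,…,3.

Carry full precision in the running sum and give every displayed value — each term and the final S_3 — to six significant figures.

S_3 ≈ 33.3668

Integral: ∫_11^22 ln(x) dx = 30.6261.
Boundary: ½(f(11) + f(22)) = ½(2.39790 + 3.09104) = 2.74447.
Running total after boundary: 33.3706.
Order-1 term: 1/12 · (0.0454545 − 0.0909091) = -0.00378788.
Running total after k=1: 33.3668.
Order-2 term: −1/720 · (0.000187829 − 0.00150263) = 1.82611e-06.
Running total after k=2: 33.3668.
Order-3 term: 1/30240 · (4.65691e-06 − 0.000149021) = -4.77395e-09.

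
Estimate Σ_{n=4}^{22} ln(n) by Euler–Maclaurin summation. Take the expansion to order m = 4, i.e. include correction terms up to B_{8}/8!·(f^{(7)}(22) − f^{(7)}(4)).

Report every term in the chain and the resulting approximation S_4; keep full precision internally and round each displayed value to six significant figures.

S_4 ≈ 46.6794

The integral term ∫_4^22 ln(x) dx = 44.4578.
Endpoint term: (f(4) + f(22))/2 = (1.38629 + 3.09104)/2 = 2.23867.
Running total after boundary: 46.6964.
Order-1 term: 1/12 · (0.0454545 − 0.250000) = -0.0170455.
Partial sum through k=1: 46.6794.
Order-2 term: −1/720 · (0.000187829 − 0.0312500) = 4.31419e-05.
Partial sum through k=2: 46.6794.
Order-3 term: 1/30240 · (4.65691e-06 − 0.0234375) = -7.74896e-07.
Partial sum through k=3: 46.6794.
Order-4 term: −1/1209600 · (2.88651e-07 − 0.0439453) = 3.63302e-08.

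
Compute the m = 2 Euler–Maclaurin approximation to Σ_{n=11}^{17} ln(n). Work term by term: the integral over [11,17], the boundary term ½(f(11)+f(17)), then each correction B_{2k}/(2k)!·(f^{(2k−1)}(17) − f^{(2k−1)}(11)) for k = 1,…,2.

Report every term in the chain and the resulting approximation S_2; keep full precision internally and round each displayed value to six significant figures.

S_2 ≈ 18.4007

∫_11^17 ln(x) dx evaluates to 15.7878.
Endpoint term: (f(11) + f(17))/2 = (2.39790 + 2.83321)/2 = 2.61555.
Integral + boundary = 18.4033.
Correction k=1: B_{2}/2! · (f^{(1)}(17) − f^{(1)}(11)) = 1/12 · (0.0588235 − 0.0909091) = -0.00267380.
Running total after k=1: 18.4007.
Correction k=2: B_{4}/4! · (f^{(3)}(17) − f^{(3)}(11)) = −1/720 · (0.000407083 − 0.00150263) = 1.52159e-06.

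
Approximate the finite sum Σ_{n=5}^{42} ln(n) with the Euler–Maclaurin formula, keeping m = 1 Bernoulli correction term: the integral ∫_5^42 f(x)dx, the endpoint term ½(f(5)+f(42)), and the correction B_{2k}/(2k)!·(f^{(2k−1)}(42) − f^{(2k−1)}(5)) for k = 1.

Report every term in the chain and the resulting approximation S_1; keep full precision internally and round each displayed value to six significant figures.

The integral term ∫_5^42 ln(x) dx = 111.935.
Boundary: ½(f(5) + f(42)) = ½(1.60944 + 3.73767) = 2.67355.
Running total after boundary: 114.608.
k=1: B_{2}/(2)! × [f^{(1)}(42) − f^{(1)}(5)] = 1/12 × (0.0238095 − 0.200000) = -0.0146825.

S_1 ≈ 114.594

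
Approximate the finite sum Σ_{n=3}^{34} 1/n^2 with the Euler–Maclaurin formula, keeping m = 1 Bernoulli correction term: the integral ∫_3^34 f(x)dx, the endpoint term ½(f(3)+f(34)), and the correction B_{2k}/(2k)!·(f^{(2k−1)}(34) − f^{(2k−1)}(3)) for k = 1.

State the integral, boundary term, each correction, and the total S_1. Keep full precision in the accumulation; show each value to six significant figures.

S_1 ≈ 0.366078

The integral term ∫_3^34 1/x^2 dx = 0.303922.
½[f(3) + f(34)] = ½[0.111111 + 0.000865052] = 0.0559881.
Integral + boundary = 0.359910.
Correction k=1: B_{2}/2! · (f^{(1)}(34) − f^{(1)}(3)) = 1/12 · (-5.08854e-05 − (-0.0740741)) = 0.00616860.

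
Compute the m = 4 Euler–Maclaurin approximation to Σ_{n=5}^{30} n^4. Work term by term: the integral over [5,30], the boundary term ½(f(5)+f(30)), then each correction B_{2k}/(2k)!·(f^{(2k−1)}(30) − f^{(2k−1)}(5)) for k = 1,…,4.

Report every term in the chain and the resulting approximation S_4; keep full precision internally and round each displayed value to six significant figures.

∫_5^30 x^4 dx evaluates to 4.85938e+06.
½[f(5) + f(30)] = ½[625.000 + 810000] = 405312.
Running total after boundary: 5.26469e+06.
k=1: B_{2}/(2)! × [f^{(1)}(30) − f^{(1)}(5)] = 1/12 × (108000 − 500.000) = 8958.33.
After k=1: 5.27365e+06.
k=2: B_{4}/(4)! × [f^{(3)}(30) − f^{(3)}(5)] = −1/720 × (720.000 − 120.000) = -0.833333.
After k=2: 5.27364e+06.
k=3: B_{6}/(6)! × [f^{(5)}(30) − f^{(5)}(5)] = 1/30240 × (0.00000 − 0.00000) = 0.00000.
After k=3: 5.27364e+06.
k=4: B_{8}/(8)! × [f^{(7)}(30) − f^{(7)}(5)] = −1/1209600 × (0.00000 − 0.00000) = 0.00000.

S_4 ≈ 5.27364e+06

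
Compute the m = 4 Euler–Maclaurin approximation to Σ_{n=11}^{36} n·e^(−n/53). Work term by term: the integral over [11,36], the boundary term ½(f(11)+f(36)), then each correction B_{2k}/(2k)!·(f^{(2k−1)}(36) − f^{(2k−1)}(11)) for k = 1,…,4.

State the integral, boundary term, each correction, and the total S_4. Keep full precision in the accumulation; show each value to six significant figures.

Integral: ∫_11^36 x·e^(−x/53) dx = 364.738.
½[f(11) + f(36)] = ½[8.93832 + 18.2520] = 13.5952.
Running total after boundary: 378.333.
k=1: B_{2}/(2)! × [f^{(1)}(36) − f^{(1)}(11)] = 1/12 × (0.162622 − 0.643927) = -0.0401087.
Running total after k=1: 378.293.
k=2: B_{4}/(4)! × [f^{(3)}(36) − f^{(3)}(11)] = −1/720 × (0.000418876 − 0.000807788) = 5.40156e-07.
Running total after k=2: 378.293.
k=3: B_{6}/(6)! × [f^{(5)}(36) − f^{(5)}(11)] = 1/30240 × (2.77628e-07 − 4.93535e-07) = -7.13977e-12.
Running total after k=3: 378.293.
k=4: B_{8}/(8)! × [f^{(7)}(36) − f^{(7)}(11)] = −1/1209600 × (1.44584e-10 − 2.49020e-10) = 8.63393e-17.

S_4 ≈ 378.293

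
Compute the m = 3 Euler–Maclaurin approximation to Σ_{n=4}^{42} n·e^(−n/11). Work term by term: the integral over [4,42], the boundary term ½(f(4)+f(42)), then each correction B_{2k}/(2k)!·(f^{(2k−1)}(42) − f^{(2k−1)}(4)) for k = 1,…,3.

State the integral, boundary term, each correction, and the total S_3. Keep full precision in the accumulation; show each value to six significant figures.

S_3 ≈ 103.701

Integral: ∫_4^42 x·e^(−x/11) dx = 101.892.
½[f(4) + f(42)] = ½[2.78058 + 0.922644] = 1.85161.
So far: 103.743.
k=1: B_{2}/(2)! × [f^{(1)}(42) − f^{(1)}(4)] = 1/12 × (-0.0619090 − 0.442364) = -0.0420228.
Running total after k=1: 103.701.
k=2: B_{4}/(4)! × [f^{(3)}(42) − f^{(3)}(4)] = −1/720 × (-0.000148542 − 0.0151459) = 2.12423e-05.
Running total after k=2: 103.701.
k=3: B_{6}/(6)! × [f^{(5)}(42) − f^{(5)}(4)] = 1/30240 × (1.77323e-06 − 0.000220131) = -7.22083e-09.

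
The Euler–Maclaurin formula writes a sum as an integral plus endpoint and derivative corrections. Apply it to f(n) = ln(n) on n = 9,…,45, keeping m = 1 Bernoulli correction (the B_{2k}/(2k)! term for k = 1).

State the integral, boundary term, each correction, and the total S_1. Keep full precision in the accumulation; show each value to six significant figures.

∫_9^45 ln(x) dx evaluates to 115.525.
Boundary: ½(f(9) + f(45)) = ½(2.19722 + 3.80666) = 3.00194.
So far: 118.527.
Correction k=1: B_{2}/2! · (f^{(1)}(45) − f^{(1)}(9)) = 1/12 · (0.0222222 − 0.111111) = -0.00740741.

S_1 ≈ 118.519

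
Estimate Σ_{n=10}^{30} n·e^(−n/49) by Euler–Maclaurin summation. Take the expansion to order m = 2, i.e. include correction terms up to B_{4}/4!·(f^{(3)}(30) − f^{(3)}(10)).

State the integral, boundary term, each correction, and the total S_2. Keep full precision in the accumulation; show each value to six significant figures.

Integral: ∫_10^30 x·e^(−x/49) dx = 258.714.
Boundary: ½(f(10) + f(30)) = ½(8.15396 + 16.2640) = 12.2090.
Integral + boundary = 270.923.
k=1: B_{2}/(2)! × [f^{(1)}(30) − f^{(1)}(10)] = 1/12 × (0.210215 − 0.648988) = -0.0365645.
Partial sum through k=1: 270.887.
k=2: B_{4}/(4)! × [f^{(3)}(30) − f^{(3)}(10)] = −1/720 × (0.000539142 − 0.000949513) = 5.69960e-07.

S_2 ≈ 270.887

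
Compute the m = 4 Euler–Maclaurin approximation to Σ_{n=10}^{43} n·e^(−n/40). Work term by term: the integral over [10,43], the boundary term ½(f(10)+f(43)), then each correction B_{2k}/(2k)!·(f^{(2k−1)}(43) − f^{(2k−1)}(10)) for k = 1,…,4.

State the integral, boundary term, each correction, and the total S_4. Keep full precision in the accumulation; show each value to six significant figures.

S_4 ≈ 435.674

∫_10^43 x·e^(−x/40) dx evaluates to 424.493.
Boundary: ½(f(10) + f(43)) = ½(7.78801 + 14.6758) = 11.2319.
So far: 435.725.
k=1: B_{2}/(2)! × [f^{(1)}(43) − f^{(1)}(10)] = 1/12 × (-0.0255973 − 0.584101) = -0.0508082.
Running total after k=1: 435.674.
k=2: B_{4}/(4)! × [f^{(3)}(43) − f^{(3)}(10)] = −1/720 × (0.000410624 − 0.00133856) = 1.28881e-06.
Running total after k=2: 435.674.
k=3: B_{6}/(6)! × [f^{(5)}(43) − f^{(5)}(10)] = 1/30240 × (5.23279e-07 − 1.44504e-06) = -3.04815e-11.
Running total after k=3: 435.674.
k=4: B_{8}/(8)! × [f^{(7)}(43) − f^{(7)}(10)] = −1/1209600 × (4.93699e-10 − 1.28342e-09) = 6.52882e-16.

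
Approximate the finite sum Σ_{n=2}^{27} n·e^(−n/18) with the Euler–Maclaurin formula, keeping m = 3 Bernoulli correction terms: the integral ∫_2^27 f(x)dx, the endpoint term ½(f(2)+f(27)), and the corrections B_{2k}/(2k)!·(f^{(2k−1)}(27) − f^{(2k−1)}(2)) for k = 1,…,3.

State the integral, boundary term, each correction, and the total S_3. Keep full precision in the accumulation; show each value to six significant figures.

The integral term ∫_2^27 x·e^(−x/18) dx = 141.407.
½[f(2) + f(27)] = ½[1.78968 + 6.02451] = 3.90710.
Integral + boundary = 145.314.
Order-1 term: 1/12 · (-0.111565 − 0.795413) = -0.0755815.
Running total after k=1: 145.238.
Order-2 term: −1/720 · (0.00103301 − 0.00797868) = 9.64676e-06.
Running total after k=2: 145.238.
Order-3 term: 1/30240 · (7.43937e-06 − 4.16740e-05) = -1.13210e-09.

S_3 ≈ 145.238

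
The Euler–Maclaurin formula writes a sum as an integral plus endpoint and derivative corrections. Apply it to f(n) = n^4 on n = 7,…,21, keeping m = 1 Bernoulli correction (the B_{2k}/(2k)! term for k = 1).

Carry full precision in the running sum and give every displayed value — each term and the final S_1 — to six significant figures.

S_1 ≈ 914872

The integral term ∫_7^21 x^4 dx = 813459.
Endpoint term: (f(7) + f(21))/2 = (2401.00 + 194481)/2 = 98441.0.
So far: 911900.
k=1: B_{2}/(2)! × [f^{(1)}(21) − f^{(1)}(7)] = 1/12 × (37044.0 − 1372.00) = 2972.67.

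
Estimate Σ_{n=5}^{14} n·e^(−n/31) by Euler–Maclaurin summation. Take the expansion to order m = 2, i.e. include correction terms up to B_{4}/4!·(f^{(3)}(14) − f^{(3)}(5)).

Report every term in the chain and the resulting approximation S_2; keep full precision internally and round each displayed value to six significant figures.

The integral term ∫_5^14 x·e^(−x/31) dx = 61.7084.
½[f(5) + f(14)] = ½[4.25522 + 8.91241] = 6.58382.
So far: 68.2922.
k=1: B_{2}/(2)! × [f^{(1)}(14) − f^{(1)}(5)] = 1/12 × (0.349104 − 0.713780) = -0.0303897.
Running total after k=1: 68.2618.
k=2: B_{4}/(4)! × [f^{(3)}(14) − f^{(3)}(5)] = −1/720 × (0.00168814 − 0.00251391) = 1.14690e-06.

S_2 ≈ 68.2618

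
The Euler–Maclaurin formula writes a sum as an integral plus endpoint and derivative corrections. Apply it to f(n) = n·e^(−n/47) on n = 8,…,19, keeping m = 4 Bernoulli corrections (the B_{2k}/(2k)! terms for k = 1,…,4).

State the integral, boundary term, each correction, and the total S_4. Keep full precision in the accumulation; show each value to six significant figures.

The integral term ∫_8^19 x·e^(−x/47) dx = 109.906.
Boundary: ½(f(8) + f(19)) = ½(6.74788 + 12.6820) = 9.71494.
Running total after boundary: 119.621.
Order-1 term: 1/12 · (0.397644 − 0.699913) = -0.0251891.
Partial sum through k=1: 119.596.
Order-2 term: −1/720 · (0.000784333 − 0.00108053) = 4.11381e-07.
Partial sum through k=2: 119.596.
Order-3 term: 1/30240 · (6.28635e-07 − 8.34861e-07) = -6.81964e-12.
Partial sum through k=3: 119.596.
Order-4 term: −1/1209600 · (4.08424e-10 − 5.34438e-10) = 1.04179e-16.

S_4 ≈ 119.596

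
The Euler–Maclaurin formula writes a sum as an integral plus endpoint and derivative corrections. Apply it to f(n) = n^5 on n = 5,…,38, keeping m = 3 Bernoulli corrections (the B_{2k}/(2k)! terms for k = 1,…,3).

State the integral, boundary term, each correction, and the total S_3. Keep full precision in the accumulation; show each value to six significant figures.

Integral: ∫_5^38 x^5 dx = 5.01820e+08.
Boundary: ½(f(5) + f(38)) = ½(3125.00 + 7.92352e+07) = 3.96191e+07.
So far: 5.41439e+08.
Order-1 term: 1/12 · (1.04257e+07 − 3125.00) = 868546.
Running total after k=1: 5.42308e+08.
Order-2 term: −1/720 · (86640.0 − 1500.00) = -118.250.
Running total after k=2: 5.42308e+08.
Order-3 term: 1/30240 · (120.000 − 120.000) = 0.00000.

S_3 ≈ 5.42308e+08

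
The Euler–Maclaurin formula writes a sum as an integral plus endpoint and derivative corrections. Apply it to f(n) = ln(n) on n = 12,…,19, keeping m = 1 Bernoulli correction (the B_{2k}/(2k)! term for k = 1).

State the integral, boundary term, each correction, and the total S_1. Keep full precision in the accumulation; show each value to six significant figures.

∫_12^19 ln(x) dx evaluates to 19.1255.
Endpoint term: (f(12) + f(19))/2 = (2.48491 + 2.94444)/2 = 2.71467.
Integral + boundary = 21.8401.
k=1: B_{2}/(2)! × [f^{(1)}(19) − f^{(1)}(12)] = 1/12 × (0.0526316 − 0.0833333) = -0.00255848.

S_1 ≈ 21.8376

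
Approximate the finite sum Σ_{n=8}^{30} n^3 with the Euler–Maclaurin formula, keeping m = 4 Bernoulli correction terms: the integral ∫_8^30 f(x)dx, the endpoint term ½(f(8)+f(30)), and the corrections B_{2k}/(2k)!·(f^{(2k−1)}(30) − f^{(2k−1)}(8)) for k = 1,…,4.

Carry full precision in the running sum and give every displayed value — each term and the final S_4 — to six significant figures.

∫_8^30 x^3 dx evaluates to 201476.
½[f(8) + f(30)] = ½[512.000 + 27000.0] = 13756.0.
Integral + boundary = 215232.
Order-1 term: 1/12 · (2700.00 − 192.000) = 209.000.
After k=1: 215441.
Order-2 term: −1/720 · (6.00000 − 6.00000) = 0.00000.
After k=2: 215441.
Order-3 term: 1/30240 · (0.00000 − 0.00000) = 0.00000.
After k=3: 215441.
Order-4 term: −1/1209600 · (0.00000 − 0.00000) = 0.00000.

S_4 ≈ 215441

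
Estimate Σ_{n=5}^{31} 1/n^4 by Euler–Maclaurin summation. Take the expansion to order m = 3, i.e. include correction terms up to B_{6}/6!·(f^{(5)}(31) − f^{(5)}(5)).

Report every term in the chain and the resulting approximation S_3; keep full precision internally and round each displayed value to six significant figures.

∫_5^31 1/x^4 dx evaluates to 0.00265548.
Endpoint term: (f(5) + f(31))/2 = (0.00160000 + 1.08281e-06)/2 = 0.000800541.
Running total after boundary: 0.00345602.
k=1: B_{2}/(2)! × [f^{(1)}(31) − f^{(1)}(5)] = 1/12 × (-1.39718e-07 − (-0.00128000)) = 0.000106655.
Partial sum through k=1: 0.00356267.
k=2: B_{4}/(4)! × [f^{(3)}(31) − f^{(3)}(5)] = −1/720 × (-4.36164e-09 − (-0.00153600)) = -2.13333e-06.
Partial sum through k=2: 0.00356054.
k=3: B_{6}/(6)! × [f^{(5)}(31) − f^{(5)}(5)] = 1/30240 × (-2.54164e-10 − (-0.00344064)) = 1.13778e-07.

S_3 ≈ 0.00356065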